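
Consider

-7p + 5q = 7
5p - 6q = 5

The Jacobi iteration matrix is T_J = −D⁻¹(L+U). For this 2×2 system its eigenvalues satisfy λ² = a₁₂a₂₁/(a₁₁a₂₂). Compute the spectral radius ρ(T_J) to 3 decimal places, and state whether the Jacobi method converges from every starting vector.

a₁₂a₂₁/(a₁₁a₂₂) = (5)·(5) / ((-7)·(-6)) = 0.595238
ρ = √|0.595238| = √0.595238 = 0.772
ρ < 1, so Jacobi converges

0.772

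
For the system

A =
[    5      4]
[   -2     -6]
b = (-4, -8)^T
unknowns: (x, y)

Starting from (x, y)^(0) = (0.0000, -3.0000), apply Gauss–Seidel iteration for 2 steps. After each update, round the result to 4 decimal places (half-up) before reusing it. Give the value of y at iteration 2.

1.8133

Iteration 1:
  x = (-4 - (4)·-3.0000) / (5) = 1.6000
  y = (-8 - (-2)·1.6000) / (-6) = 0.8000
Iteration 2:
  x = (-4 - (4)·0.8000) / (5) = -1.4400
  y = (-8 - (-2)·-1.4400) / (-6) = 1.8133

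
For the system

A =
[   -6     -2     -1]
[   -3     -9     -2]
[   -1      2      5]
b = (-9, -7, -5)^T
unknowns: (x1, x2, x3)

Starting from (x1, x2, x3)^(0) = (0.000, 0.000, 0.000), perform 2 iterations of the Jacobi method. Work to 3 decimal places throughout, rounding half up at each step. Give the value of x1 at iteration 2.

1.407

Iteration 1:
  x1 = (-9 - (-2)·0.000 - (-1)·0.000) / (-6) = 1.500
  x2 = (-7 - (-3)·0.000 - (-2)·0.000) / (-9) = 0.778
  x3 = (-5 - (-1)·0.000 - (2)·0.000) / (5) = -1.000
Iteration 2:
  x1 = (-9 - (-2)·0.778 - (-1)·-1.000) / (-6) = 1.407
  x2 = (-7 - (-3)·1.500 - (-2)·-1.000) / (-9) = 0.500
  x3 = (-5 - (-1)·1.500 - (2)·0.778) / (5) = -1.011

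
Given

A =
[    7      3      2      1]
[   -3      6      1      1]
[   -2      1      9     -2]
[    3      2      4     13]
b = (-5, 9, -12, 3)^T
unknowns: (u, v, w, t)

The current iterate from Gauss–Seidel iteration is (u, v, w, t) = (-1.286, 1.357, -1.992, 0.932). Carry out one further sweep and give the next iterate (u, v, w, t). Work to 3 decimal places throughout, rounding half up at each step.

(-0.860, 1.247, -1.456, 0.685)

One sweep:
  u = (-5 - (3)·1.357 - (2)·-1.992 - (1)·0.932) / (7) = -0.860
  v = (9 - (-3)·-0.860 - (1)·-1.992 - (1)·0.932) / (6) = 1.247
  w = (-12 - (-2)·-0.860 - (1)·1.247 - (-2)·0.932) / (9) = -1.456
  t = (3 - (3)·-0.860 - (2)·1.247 - (4)·-1.456) / (13) = 0.685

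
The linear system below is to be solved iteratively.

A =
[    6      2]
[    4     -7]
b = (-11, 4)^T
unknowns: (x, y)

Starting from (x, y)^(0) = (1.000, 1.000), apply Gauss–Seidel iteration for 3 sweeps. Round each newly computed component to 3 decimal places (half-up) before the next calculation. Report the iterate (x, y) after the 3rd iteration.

(-1.409, -1.377)

Iteration 1:
  x = (-11 - (2)·1.000) / (6) = -2.167
  y = (4 - (4)·-2.167) / (-7) = -1.810
Iteration 2:
  x = (-11 - (2)·-1.810) / (6) = -1.230
  y = (4 - (4)·-1.230) / (-7) = -1.274
Iteration 3:
  x = (-11 - (2)·-1.274) / (6) = -1.409
  y = (4 - (4)·-1.409) / (-7) = -1.377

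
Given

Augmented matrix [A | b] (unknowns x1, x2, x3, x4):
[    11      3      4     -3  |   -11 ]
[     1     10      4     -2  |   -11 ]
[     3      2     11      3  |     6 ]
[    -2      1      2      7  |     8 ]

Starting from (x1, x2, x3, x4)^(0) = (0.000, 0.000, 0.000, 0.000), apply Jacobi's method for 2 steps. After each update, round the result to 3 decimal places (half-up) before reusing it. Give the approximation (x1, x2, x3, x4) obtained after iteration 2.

(-0.586, -0.989, 0.706, 0.859)

Iteration 1:
  x1 = (-11 - (3)·0.000 - (4)·0.000 - (-3)·0.000) / (11) = -1.000
  x2 = (-11 - (1)·0.000 - (4)·0.000 - (-2)·0.000) / (10) = -1.100
  x3 = (6 - (3)·0.000 - (2)·0.000 - (3)·0.000) / (11) = 0.545
  x4 = (8 - (-2)·0.000 - (1)·0.000 - (2)·0.000) / (7) = 1.143
Iteration 2:
  x1 = (-11 - (3)·-1.100 - (4)·0.545 - (-3)·1.143) / (11) = -0.586
  x2 = (-11 - (1)·-1.000 - (4)·0.545 - (-2)·1.143) / (10) = -0.989
  x3 = (6 - (3)·-1.000 - (2)·-1.100 - (3)·1.143) / (11) = 0.706
  x4 = (8 - (-2)·-1.000 - (1)·-1.100 - (2)·0.545) / (7) = 0.859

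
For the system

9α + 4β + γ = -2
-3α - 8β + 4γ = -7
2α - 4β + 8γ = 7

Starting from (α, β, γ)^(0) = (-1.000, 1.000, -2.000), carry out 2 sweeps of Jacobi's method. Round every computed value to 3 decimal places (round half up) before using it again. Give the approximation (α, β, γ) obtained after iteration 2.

(-0.514, 1.854, 1.111)

Iteration 1:
  α = (-2 - (4)·1.000 - (1)·-2.000) / (9) = -0.444
  β = (-7 - (-3)·-1.000 - (4)·-2.000) / (-8) = 0.250
  γ = (7 - (2)·-1.000 - (-4)·1.000) / (8) = 1.625
Iteration 2:
  α = (-2 - (4)·0.250 - (1)·1.625) / (9) = -0.514
  β = (-7 - (-3)·-0.444 - (4)·1.625) / (-8) = 1.854
  γ = (7 - (2)·-0.444 - (-4)·0.250) / (8) = 1.111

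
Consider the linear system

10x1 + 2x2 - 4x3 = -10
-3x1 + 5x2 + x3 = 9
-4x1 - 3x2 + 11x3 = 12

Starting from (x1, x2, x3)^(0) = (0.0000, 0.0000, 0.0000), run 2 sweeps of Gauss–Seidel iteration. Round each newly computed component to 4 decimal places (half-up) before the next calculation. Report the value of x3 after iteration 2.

1.0929

Iteration 1:
  x1 = (-10 - (2)·0.0000 - (-4)·0.0000) / (10) = -1.0000
  x2 = (9 - (-3)·-1.0000 - (1)·0.0000) / (5) = 1.2000
  x3 = (12 - (-4)·-1.0000 - (-3)·1.2000) / (11) = 1.0545
Iteration 2:
  x1 = (-10 - (2)·1.2000 - (-4)·1.0545) / (10) = -0.8182
  x2 = (9 - (-3)·-0.8182 - (1)·1.0545) / (5) = 1.0982
  x3 = (12 - (-4)·-0.8182 - (-3)·1.0982) / (11) = 1.0929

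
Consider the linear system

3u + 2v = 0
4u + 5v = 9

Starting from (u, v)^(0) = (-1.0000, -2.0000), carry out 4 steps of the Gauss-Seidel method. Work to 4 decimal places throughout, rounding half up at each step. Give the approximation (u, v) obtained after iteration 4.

(-1.9791, 3.3833)

Iteration 1:
  u = (0 - (2)·-2.0000) / (3) = 1.3333
  v = (9 - (4)·1.3333) / (5) = 0.7334
Iteration 2:
  u = (0 - (2)·0.7334) / (3) = -0.4889
  v = (9 - (4)·-0.4889) / (5) = 2.1911
Iteration 3:
  u = (0 - (2)·2.1911) / (3) = -1.4607
  v = (9 - (4)·-1.4607) / (5) = 2.9686
Iteration 4:
  u = (0 - (2)·2.9686) / (3) = -1.9791
  v = (9 - (4)·-1.9791) / (5) = 3.3833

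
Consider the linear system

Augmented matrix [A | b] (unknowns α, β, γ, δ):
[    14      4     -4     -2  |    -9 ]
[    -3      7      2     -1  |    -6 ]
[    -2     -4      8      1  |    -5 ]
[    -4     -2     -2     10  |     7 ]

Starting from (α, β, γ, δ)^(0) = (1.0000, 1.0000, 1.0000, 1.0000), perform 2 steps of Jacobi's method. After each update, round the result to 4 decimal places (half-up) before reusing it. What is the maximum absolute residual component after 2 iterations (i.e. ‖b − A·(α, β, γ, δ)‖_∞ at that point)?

Iteration 1:
  α = (-9 - (4)·1.0000 - (-4)·1.0000 - (-2)·1.0000) / (14) = -0.5000
  β = (-6 - (-3)·1.0000 - (2)·1.0000 - (-1)·1.0000) / (7) = -0.5714
  γ = (-5 - (-2)·1.0000 - (-4)·1.0000 - (1)·1.0000) / (8) = 0.0000
  δ = (7 - (-4)·1.0000 - (-2)·1.0000 - (-2)·1.0000) / (10) = 1.5000
Iteration 2:
  α = (-9 - (4)·-0.5714 - (-4)·0.0000 - (-2)·1.5000) / (14) = -0.2653
  β = (-6 - (-3)·-0.5000 - (2)·0.0000 - (-1)·1.5000) / (7) = -0.8571
  γ = (-5 - (-2)·-0.5000 - (-4)·-0.5714 - (1)·1.5000) / (8) = -1.2232
  δ = (7 - (-4)·-0.5000 - (-2)·-0.5714 - (-2)·0.0000) / (10) = 0.3857
Residual b − A·x = (-5.9788, 2.0359, 0.4409, -2.0788); ∞-norm = 5.9788

5.9788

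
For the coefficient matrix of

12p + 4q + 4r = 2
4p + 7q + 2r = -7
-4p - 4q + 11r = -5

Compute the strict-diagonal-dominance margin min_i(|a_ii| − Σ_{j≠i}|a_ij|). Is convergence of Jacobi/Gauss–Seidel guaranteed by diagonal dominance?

row 1: |12| − (4+4) = 4
row 2: |7| − (4+2) = 1
row 3: |11| − (4+4) = 3
minimum over rows = 1 → strictly diagonally dominant (convergence guaranteed)

1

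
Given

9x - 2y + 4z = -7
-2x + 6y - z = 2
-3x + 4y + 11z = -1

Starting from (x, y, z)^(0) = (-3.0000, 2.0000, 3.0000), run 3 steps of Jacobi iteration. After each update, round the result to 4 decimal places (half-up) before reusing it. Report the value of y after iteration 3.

0.2234

Iteration 1:
  x = (-7 - (-2)·2.0000 - (4)·3.0000) / (9) = -1.6667
  y = (2 - (-2)·-3.0000 - (-1)·3.0000) / (6) = -0.1667
  z = (-1 - (-3)·-3.0000 - (4)·2.0000) / (11) = -1.6364
Iteration 2:
  x = (-7 - (-2)·-0.1667 - (4)·-1.6364) / (9) = -0.0875
  y = (2 - (-2)·-1.6667 - (-1)·-1.6364) / (6) = -0.4950
  z = (-1 - (-3)·-1.6667 - (4)·-0.1667) / (11) = -0.4848
Iteration 3:
  x = (-7 - (-2)·-0.4950 - (4)·-0.4848) / (9) = -0.6723
  y = (2 - (-2)·-0.0875 - (-1)·-0.4848) / (6) = 0.2234
  z = (-1 - (-3)·-0.0875 - (4)·-0.4950) / (11) = 0.0652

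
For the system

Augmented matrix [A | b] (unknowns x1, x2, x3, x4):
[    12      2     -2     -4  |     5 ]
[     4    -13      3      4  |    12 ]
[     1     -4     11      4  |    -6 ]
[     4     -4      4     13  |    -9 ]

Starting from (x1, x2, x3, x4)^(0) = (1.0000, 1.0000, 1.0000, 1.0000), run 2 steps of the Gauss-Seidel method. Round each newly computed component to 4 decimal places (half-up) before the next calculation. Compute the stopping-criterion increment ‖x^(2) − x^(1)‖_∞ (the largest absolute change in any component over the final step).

1.1923

Iteration 1:
  x1 = (5 - (2)·1.0000 - (-2)·1.0000 - (-4)·1.0000) / (12) = 0.7500
  x2 = (12 - (4)·0.7500 - (3)·1.0000 - (4)·1.0000) / (-13) = -0.1538
  x3 = (-6 - (1)·0.7500 - (-4)·-0.1538 - (4)·1.0000) / (11) = -1.0332
  x4 = (-9 - (4)·0.7500 - (-4)·-0.1538 - (4)·-1.0332) / (13) = -0.6525
Iteration 2:
  x1 = (5 - (2)·-0.1538 - (-2)·-1.0332 - (-4)·-0.6525) / (12) = 0.0526
  x2 = (12 - (4)·0.0526 - (3)·-1.0332 - (4)·-0.6525) / (-13) = -1.3461
  x3 = (-6 - (1)·0.0526 - (-4)·-1.3461 - (4)·-0.6525) / (11) = -0.8025
  x4 = (-9 - (4)·0.0526 - (-4)·-1.3461 - (4)·-0.8025) / (13) = -0.8758
Change: (-0.6974, -1.1923, 0.2307, -0.2233) → max |·| = 1.1923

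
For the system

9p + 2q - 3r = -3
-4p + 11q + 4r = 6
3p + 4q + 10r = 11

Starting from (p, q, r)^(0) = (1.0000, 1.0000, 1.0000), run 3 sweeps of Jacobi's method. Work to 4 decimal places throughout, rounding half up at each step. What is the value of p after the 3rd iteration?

-0.0881

Iteration 1:
  p = (-3 - (2)·1.0000 - (-3)·1.0000) / (9) = -0.2222
  q = (6 - (-4)·1.0000 - (4)·1.0000) / (11) = 0.5455
  r = (11 - (3)·1.0000 - (4)·1.0000) / (10) = 0.4000
Iteration 2:
  p = (-3 - (2)·0.5455 - (-3)·0.4000) / (9) = -0.3212
  q = (6 - (-4)·-0.2222 - (4)·0.4000) / (11) = 0.3192
  r = (11 - (3)·-0.2222 - (4)·0.5455) / (10) = 0.9485
Iteration 3:
  p = (-3 - (2)·0.3192 - (-3)·0.9485) / (9) = -0.0881
  q = (6 - (-4)·-0.3212 - (4)·0.9485) / (11) = 0.0837
  r = (11 - (3)·-0.3212 - (4)·0.3192) / (10) = 1.0687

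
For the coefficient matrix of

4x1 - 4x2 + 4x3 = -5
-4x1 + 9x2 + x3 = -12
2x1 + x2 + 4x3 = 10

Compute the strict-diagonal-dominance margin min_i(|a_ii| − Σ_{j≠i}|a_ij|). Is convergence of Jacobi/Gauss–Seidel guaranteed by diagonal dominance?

-4

row 1: |4| − (4+4) = -4
row 2: |9| − (4+1) = 4
row 3: |4| − (2+1) = 1
minimum over rows = -4 → not strictly diagonally dominant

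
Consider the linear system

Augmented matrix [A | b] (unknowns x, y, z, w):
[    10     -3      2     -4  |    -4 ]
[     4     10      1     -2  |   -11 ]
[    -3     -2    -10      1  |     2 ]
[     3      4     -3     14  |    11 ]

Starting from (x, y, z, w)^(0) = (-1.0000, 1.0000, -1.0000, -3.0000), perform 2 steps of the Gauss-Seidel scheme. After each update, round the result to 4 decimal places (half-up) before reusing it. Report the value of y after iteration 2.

-0.7474

Iteration 1:
  x = (-4 - (-3)·1.0000 - (2)·-1.0000 - (-4)·-3.0000) / (10) = -1.1000
  y = (-11 - (4)·-1.1000 - (1)·-1.0000 - (-2)·-3.0000) / (10) = -1.1600
  z = (2 - (-3)·-1.1000 - (-2)·-1.1600 - (1)·-3.0000) / (-10) = 0.0620
  w = (11 - (3)·-1.1000 - (4)·-1.1600 - (-3)·0.0620) / (14) = 1.3661
Iteration 2:
  x = (-4 - (-3)·-1.1600 - (2)·0.0620 - (-4)·1.3661) / (10) = -0.2140
  y = (-11 - (4)·-0.2140 - (1)·0.0620 - (-2)·1.3661) / (10) = -0.7474
  z = (2 - (-3)·-0.2140 - (-2)·-0.7474 - (1)·1.3661) / (-10) = 0.1503
  w = (11 - (3)·-0.2140 - (4)·-0.7474 - (-3)·0.1503) / (14) = 1.0773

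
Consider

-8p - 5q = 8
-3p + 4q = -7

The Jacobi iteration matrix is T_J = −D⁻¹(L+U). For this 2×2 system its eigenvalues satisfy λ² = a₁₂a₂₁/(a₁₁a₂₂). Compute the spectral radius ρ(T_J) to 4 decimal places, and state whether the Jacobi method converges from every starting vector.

0.6847

a₁₂a₂₁/(a₁₁a₂₂) = (-5)·(-3) / ((-8)·(4)) = -0.468750
ρ = √|-0.468750| = √0.468750 = 0.6847
ρ < 1, so Jacobi converges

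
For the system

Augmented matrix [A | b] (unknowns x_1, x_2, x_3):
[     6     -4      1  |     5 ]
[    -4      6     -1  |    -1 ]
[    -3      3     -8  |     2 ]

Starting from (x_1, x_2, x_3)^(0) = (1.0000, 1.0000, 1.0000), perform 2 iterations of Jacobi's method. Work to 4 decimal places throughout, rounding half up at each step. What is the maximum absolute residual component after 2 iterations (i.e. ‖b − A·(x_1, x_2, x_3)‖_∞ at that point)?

Iteration 1:
  x_1 = (5 - (-4)·1.0000 - (1)·1.0000) / (6) = 1.3333
  x_2 = (-1 - (-4)·1.0000 - (-1)·1.0000) / (6) = 0.6667
  x_3 = (2 - (-3)·1.0000 - (3)·1.0000) / (-8) = -0.2500
Iteration 2:
  x_1 = (5 - (-4)·0.6667 - (1)·-0.2500) / (6) = 1.3195
  x_2 = (-1 - (-4)·1.3333 - (-1)·-0.2500) / (6) = 0.6805
  x_3 = (2 - (-3)·1.3333 - (3)·0.6667) / (-8) = -0.5000
Residual b − A·x = (0.3050, -0.3050, -0.0830); ∞-norm = 0.3050

0.3050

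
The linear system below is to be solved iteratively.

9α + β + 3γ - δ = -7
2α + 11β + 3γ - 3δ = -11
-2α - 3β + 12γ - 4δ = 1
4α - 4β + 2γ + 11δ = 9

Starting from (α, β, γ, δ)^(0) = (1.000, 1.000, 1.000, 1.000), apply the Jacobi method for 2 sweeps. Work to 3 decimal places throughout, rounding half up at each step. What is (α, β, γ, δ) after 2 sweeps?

(-0.853, -0.852, -0.185, 0.641)

Iteration 1:
  α = (-7 - (1)·1.000 - (3)·1.000 - (-1)·1.000) / (9) = -1.111
  β = (-11 - (2)·1.000 - (3)·1.000 - (-3)·1.000) / (11) = -1.182
  γ = (1 - (-2)·1.000 - (-3)·1.000 - (-4)·1.000) / (12) = 0.833
  δ = (9 - (4)·1.000 - (-4)·1.000 - (2)·1.000) / (11) = 0.636
Iteration 2:
  α = (-7 - (1)·-1.182 - (3)·0.833 - (-1)·0.636) / (9) = -0.853
  β = (-11 - (2)·-1.111 - (3)·0.833 - (-3)·0.636) / (11) = -0.852
  γ = (1 - (-2)·-1.111 - (-3)·-1.182 - (-4)·0.636) / (12) = -0.185
  δ = (9 - (4)·-1.111 - (-4)·-1.182 - (2)·0.833) / (11) = 0.641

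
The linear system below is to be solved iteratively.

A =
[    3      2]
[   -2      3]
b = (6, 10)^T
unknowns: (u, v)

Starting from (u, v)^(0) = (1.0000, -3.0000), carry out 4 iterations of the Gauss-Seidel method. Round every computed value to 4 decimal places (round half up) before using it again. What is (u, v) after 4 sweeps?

Iteration 1:
  u = (6 - (2)·-3.0000) / (3) = 4.0000
  v = (10 - (-2)·4.0000) / (3) = 6.0000
Iteration 2:
  u = (6 - (2)·6.0000) / (3) = -2.0000
  v = (10 - (-2)·-2.0000) / (3) = 2.0000
Iteration 3:
  u = (6 - (2)·2.0000) / (3) = 0.6667
  v = (10 - (-2)·0.6667) / (3) = 3.7778
Iteration 4:
  u = (6 - (2)·3.7778) / (3) = -0.5185
  v = (10 - (-2)·-0.5185) / (3) = 2.9877

(-0.5185, 2.9877)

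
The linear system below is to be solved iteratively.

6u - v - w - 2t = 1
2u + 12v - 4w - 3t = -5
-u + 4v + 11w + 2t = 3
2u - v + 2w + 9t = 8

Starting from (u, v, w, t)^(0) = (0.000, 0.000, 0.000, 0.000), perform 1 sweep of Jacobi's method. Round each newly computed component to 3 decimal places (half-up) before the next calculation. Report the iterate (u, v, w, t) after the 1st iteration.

Iteration 1:
  u = (1 - (-1)·0.000 - (-1)·0.000 - (-2)·0.000) / (6) = 0.167
  v = (-5 - (2)·0.000 - (-4)·0.000 - (-3)·0.000) / (12) = -0.417
  w = (3 - (-1)·0.000 - (4)·0.000 - (2)·0.000) / (11) = 0.273
  t = (8 - (2)·0.000 - (-1)·0.000 - (2)·0.000) / (9) = 0.889

(0.167, -0.417, 0.273, 0.889)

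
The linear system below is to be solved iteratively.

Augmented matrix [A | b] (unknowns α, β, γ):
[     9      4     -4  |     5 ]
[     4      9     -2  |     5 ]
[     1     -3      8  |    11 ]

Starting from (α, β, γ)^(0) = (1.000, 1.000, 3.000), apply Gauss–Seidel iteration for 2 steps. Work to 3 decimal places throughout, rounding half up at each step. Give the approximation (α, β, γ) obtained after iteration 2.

Iteration 1:
  α = (5 - (4)·1.000 - (-4)·3.000) / (9) = 1.444
  β = (5 - (4)·1.444 - (-2)·3.000) / (9) = 0.580
  γ = (11 - (1)·1.444 - (-3)·0.580) / (8) = 1.412
Iteration 2:
  α = (5 - (4)·0.580 - (-4)·1.412) / (9) = 0.925
  β = (5 - (4)·0.925 - (-2)·1.412) / (9) = 0.458
  γ = (11 - (1)·0.925 - (-3)·0.458) / (8) = 1.431

(0.925, 0.458, 1.431)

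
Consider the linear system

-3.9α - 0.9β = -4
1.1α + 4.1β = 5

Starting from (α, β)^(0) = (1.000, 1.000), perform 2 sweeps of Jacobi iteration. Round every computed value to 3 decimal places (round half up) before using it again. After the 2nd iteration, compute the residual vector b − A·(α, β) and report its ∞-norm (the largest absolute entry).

Iteration 1:
  α = (-4 - (-0.9)·1.000) / (-3.9) = 0.795
  β = (5 - (1.1)·1.000) / (4.1) = 0.951
Iteration 2:
  α = (-4 - (-0.9)·0.951) / (-3.9) = 0.806
  β = (5 - (1.1)·0.795) / (4.1) = 1.006
Residual b − A·x = (0.049, -0.011); ∞-norm = 0.049

0.049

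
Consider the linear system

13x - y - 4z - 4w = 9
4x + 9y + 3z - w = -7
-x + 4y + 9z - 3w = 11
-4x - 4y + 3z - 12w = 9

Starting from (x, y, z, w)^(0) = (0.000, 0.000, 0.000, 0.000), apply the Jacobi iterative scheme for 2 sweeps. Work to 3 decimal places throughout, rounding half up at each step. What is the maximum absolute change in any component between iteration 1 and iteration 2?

Iteration 1:
  x = (9 - (-1)·0.000 - (-4)·0.000 - (-4)·0.000) / (13) = 0.692
  y = (-7 - (4)·0.000 - (3)·0.000 - (-1)·0.000) / (9) = -0.778
  z = (11 - (-1)·0.000 - (4)·0.000 - (-3)·0.000) / (9) = 1.222
  w = (9 - (-4)·0.000 - (-4)·0.000 - (3)·0.000) / (-12) = -0.750
Iteration 2:
  x = (9 - (-1)·-0.778 - (-4)·1.222 - (-4)·-0.750) / (13) = 0.778
  y = (-7 - (4)·0.692 - (3)·1.222 - (-1)·-0.750) / (9) = -1.576
  z = (11 - (-1)·0.692 - (4)·-0.778 - (-3)·-0.750) / (9) = 1.395
  w = (9 - (-4)·0.692 - (-4)·-0.778 - (3)·1.222) / (-12) = -0.416
Change: (0.086, -0.798, 0.173, 0.334) → max |·| = 0.798

0.798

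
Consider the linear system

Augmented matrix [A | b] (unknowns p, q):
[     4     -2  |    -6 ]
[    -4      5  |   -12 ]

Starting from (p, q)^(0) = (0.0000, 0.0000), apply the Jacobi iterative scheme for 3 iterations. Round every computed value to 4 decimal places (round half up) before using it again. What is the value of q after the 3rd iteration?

-4.5600

Iteration 1:
  p = (-6 - (-2)·0.0000) / (4) = -1.5000
  q = (-12 - (-4)·0.0000) / (5) = -2.4000
Iteration 2:
  p = (-6 - (-2)·-2.4000) / (4) = -2.7000
  q = (-12 - (-4)·-1.5000) / (5) = -3.6000
Iteration 3:
  p = (-6 - (-2)·-3.6000) / (4) = -3.3000
  q = (-12 - (-4)·-2.7000) / (5) = -4.5600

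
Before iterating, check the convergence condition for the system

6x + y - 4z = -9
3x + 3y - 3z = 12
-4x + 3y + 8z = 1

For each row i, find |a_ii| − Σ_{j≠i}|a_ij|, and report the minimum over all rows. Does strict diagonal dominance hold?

-3

row 1: |6| − (1+4) = 1
row 2: |3| − (3+3) = -3
row 3: |8| − (4+3) = 1
minimum over rows = -3 → not strictly diagonally dominant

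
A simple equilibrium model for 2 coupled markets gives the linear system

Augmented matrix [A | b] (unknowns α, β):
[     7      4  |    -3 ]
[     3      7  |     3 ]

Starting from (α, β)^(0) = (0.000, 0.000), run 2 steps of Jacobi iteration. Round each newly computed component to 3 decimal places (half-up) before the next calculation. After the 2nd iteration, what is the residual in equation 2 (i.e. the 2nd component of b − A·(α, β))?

Iteration 1:
  α = (-3 - (4)·0.000) / (7) = -0.429
  β = (3 - (3)·0.000) / (7) = 0.429
Iteration 2:
  α = (-3 - (4)·0.429) / (7) = -0.674
  β = (3 - (3)·-0.429) / (7) = 0.612
Residual b − A·x = (-0.730, 0.738)

0.738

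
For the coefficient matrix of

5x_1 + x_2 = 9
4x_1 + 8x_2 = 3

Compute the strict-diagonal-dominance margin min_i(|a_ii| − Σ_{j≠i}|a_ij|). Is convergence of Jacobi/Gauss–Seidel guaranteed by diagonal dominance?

4

row 1: |5| − (1) = 4
row 2: |8| − (4) = 4
minimum over rows = 4 → strictly diagonally dominant (convergence guaranteed)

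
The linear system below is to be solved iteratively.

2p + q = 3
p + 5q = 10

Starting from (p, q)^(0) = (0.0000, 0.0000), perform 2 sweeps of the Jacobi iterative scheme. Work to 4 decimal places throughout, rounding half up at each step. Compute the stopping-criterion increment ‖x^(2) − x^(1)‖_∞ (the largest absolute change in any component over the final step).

1.0000

Iteration 1:
  p = (3 - (1)·0.0000) / (2) = 1.5000
  q = (10 - (1)·0.0000) / (5) = 2.0000
Iteration 2:
  p = (3 - (1)·2.0000) / (2) = 0.5000
  q = (10 - (1)·1.5000) / (5) = 1.7000
Change: (-1.0000, -0.3000) → max |·| = 1.0000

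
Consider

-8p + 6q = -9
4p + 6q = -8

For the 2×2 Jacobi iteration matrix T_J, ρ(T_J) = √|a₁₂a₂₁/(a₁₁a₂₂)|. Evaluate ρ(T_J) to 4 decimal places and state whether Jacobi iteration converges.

a₁₂a₂₁/(a₁₁a₂₂) = (6)·(4) / ((-8)·(6)) = -0.500000
ρ = √|-0.500000| = √0.500000 = 0.7071
ρ < 1, so Jacobi converges

0.7071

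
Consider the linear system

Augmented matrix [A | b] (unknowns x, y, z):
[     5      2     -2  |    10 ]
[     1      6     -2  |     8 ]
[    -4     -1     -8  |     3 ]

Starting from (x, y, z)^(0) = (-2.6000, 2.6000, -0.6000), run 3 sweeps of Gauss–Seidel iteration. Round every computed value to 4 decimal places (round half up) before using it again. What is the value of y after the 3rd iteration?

0.7613

Iteration 1:
  x = (10 - (2)·2.6000 - (-2)·-0.6000) / (5) = 0.7200
  y = (8 - (1)·0.7200 - (-2)·-0.6000) / (6) = 1.0133
  z = (3 - (-4)·0.7200 - (-1)·1.0133) / (-8) = -0.8617
Iteration 2:
  x = (10 - (2)·1.0133 - (-2)·-0.8617) / (5) = 1.2500
  y = (8 - (1)·1.2500 - (-2)·-0.8617) / (6) = 0.8378
  z = (3 - (-4)·1.2500 - (-1)·0.8378) / (-8) = -1.1047
Iteration 3:
  x = (10 - (2)·0.8378 - (-2)·-1.1047) / (5) = 1.2230
  y = (8 - (1)·1.2230 - (-2)·-1.1047) / (6) = 0.7613
  z = (3 - (-4)·1.2230 - (-1)·0.7613) / (-8) = -1.0817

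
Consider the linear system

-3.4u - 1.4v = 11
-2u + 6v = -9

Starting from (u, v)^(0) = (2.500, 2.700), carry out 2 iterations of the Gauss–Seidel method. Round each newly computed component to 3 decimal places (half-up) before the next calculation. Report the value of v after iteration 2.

-2.174

Iteration 1:
  u = (11 - (-1.4)·2.700) / (-3.4) = -4.347
  v = (-9 - (-2)·-4.347) / (6) = -2.949
Iteration 2:
  u = (11 - (-1.4)·-2.949) / (-3.4) = -2.021
  v = (-9 - (-2)·-2.021) / (6) = -2.174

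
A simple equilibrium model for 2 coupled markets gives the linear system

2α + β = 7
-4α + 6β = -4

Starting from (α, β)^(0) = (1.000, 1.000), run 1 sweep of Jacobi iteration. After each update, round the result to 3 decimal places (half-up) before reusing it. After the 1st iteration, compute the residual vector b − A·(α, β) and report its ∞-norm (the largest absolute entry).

Iteration 1:
  α = (7 - (1)·1.000) / (2) = 3.000
  β = (-4 - (-4)·1.000) / (6) = 0.000
Residual b − A·x = (1.000, 8.000); ∞-norm = 8.000

8.000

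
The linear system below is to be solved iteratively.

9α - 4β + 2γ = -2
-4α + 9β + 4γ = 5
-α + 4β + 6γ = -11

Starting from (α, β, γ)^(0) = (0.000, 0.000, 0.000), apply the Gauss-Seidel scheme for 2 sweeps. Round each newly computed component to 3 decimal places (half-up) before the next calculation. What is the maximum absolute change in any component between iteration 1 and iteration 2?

Iteration 1:
  α = (-2 - (-4)·0.000 - (2)·0.000) / (9) = -0.222
  β = (5 - (-4)·-0.222 - (4)·0.000) / (9) = 0.457
  γ = (-11 - (-1)·-0.222 - (4)·0.457) / (6) = -2.175
Iteration 2:
  α = (-2 - (-4)·0.457 - (2)·-2.175) / (9) = 0.464
  β = (5 - (-4)·0.464 - (4)·-2.175) / (9) = 1.728
  γ = (-11 - (-1)·0.464 - (4)·1.728) / (6) = -2.908
Change: (0.686, 1.271, -0.733) → max |·| = 1.271

1.271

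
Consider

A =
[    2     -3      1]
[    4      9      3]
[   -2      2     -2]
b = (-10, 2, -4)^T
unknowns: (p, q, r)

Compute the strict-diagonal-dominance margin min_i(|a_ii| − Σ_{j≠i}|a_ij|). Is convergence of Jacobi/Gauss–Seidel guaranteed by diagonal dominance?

row 1: |2| − (3+1) = -2
row 2: |9| − (4+3) = 2
row 3: |-2| − (2+2) = -2
minimum over rows = -2 → not strictly diagonally dominant

-2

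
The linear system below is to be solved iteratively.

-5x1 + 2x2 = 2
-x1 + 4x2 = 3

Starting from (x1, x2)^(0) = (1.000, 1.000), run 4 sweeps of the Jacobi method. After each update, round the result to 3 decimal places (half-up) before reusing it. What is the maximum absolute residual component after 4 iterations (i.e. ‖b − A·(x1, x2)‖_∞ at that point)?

0.050

Iteration 1:
  x1 = (2 - (2)·1.000) / (-5) = 0.000
  x2 = (3 - (-1)·1.000) / (4) = 1.000
Iteration 2:
  x1 = (2 - (2)·1.000) / (-5) = 0.000
  x2 = (3 - (-1)·0.000) / (4) = 0.750
Iteration 3:
  x1 = (2 - (2)·0.750) / (-5) = -0.100
  x2 = (3 - (-1)·0.000) / (4) = 0.750
Iteration 4:
  x1 = (2 - (2)·0.750) / (-5) = -0.100
  x2 = (3 - (-1)·-0.100) / (4) = 0.725
Residual b − A·x = (0.050, 0.000); ∞-norm = 0.050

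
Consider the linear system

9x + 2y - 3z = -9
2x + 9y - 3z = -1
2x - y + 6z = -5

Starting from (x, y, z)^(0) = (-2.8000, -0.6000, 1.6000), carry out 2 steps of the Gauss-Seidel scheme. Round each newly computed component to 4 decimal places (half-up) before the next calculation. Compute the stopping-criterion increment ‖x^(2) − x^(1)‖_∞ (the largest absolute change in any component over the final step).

0.9902

Iteration 1:
  x = (-9 - (2)·-0.6000 - (-3)·1.6000) / (9) = -0.3333
  y = (-1 - (2)·-0.3333 - (-3)·1.6000) / (9) = 0.4963
  z = (-5 - (2)·-0.3333 - (-1)·0.4963) / (6) = -0.6395
Iteration 2:
  x = (-9 - (2)·0.4963 - (-3)·-0.6395) / (9) = -1.3235
  y = (-1 - (2)·-1.3235 - (-3)·-0.6395) / (9) = -0.0302
  z = (-5 - (2)·-1.3235 - (-1)·-0.0302) / (6) = -0.3972
Change: (-0.9902, -0.5265, 0.2423) → max |·| = 0.9902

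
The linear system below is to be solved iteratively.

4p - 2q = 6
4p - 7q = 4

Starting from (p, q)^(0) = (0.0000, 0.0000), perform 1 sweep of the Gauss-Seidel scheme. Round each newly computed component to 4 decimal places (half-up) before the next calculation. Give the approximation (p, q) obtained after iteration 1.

(1.5000, 0.2857)

Iteration 1:
  p = (6 - (-2)·0.0000) / (4) = 1.5000
  q = (4 - (4)·1.5000) / (-7) = 0.2857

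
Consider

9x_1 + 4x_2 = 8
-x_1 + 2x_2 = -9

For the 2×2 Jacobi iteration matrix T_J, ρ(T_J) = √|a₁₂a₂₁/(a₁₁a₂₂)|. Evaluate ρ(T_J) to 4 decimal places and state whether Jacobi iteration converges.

0.4714

a₁₂a₂₁/(a₁₁a₂₂) = (4)·(-1) / ((9)·(2)) = -0.222222
ρ = √|-0.222222| = √0.222222 = 0.4714
ρ < 1, so Jacobi converges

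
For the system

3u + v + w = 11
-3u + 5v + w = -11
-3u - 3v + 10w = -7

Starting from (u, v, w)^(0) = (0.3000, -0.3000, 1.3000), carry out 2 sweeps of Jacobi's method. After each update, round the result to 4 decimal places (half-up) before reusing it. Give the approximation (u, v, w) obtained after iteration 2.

(4.6600, -0.0600, -0.3840)

Iteration 1:
  u = (11 - (1)·-0.3000 - (1)·1.3000) / (3) = 3.3333
  v = (-11 - (-3)·0.3000 - (1)·1.3000) / (5) = -2.2800
  w = (-7 - (-3)·0.3000 - (-3)·-0.3000) / (10) = -0.7000
Iteration 2:
  u = (11 - (1)·-2.2800 - (1)·-0.7000) / (3) = 4.6600
  v = (-11 - (-3)·3.3333 - (1)·-0.7000) / (5) = -0.0600
  w = (-7 - (-3)·3.3333 - (-3)·-2.2800) / (10) = -0.3840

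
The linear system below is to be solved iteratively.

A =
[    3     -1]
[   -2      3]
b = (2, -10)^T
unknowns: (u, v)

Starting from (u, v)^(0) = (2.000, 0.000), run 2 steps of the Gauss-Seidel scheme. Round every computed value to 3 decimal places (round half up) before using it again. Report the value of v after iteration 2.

Iteration 1:
  u = (2 - (-1)·0.000) / (3) = 0.667
  v = (-10 - (-2)·0.667) / (3) = -2.889
Iteration 2:
  u = (2 - (-1)·-2.889) / (3) = -0.296
  v = (-10 - (-2)·-0.296) / (3) = -3.531

-3.531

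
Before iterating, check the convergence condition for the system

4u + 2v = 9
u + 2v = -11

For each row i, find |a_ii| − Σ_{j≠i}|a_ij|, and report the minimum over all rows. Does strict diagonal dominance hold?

row 1: |4| − (2) = 2
row 2: |2| − (1) = 1
minimum over rows = 1 → strictly diagonally dominant (convergence guaranteed)

1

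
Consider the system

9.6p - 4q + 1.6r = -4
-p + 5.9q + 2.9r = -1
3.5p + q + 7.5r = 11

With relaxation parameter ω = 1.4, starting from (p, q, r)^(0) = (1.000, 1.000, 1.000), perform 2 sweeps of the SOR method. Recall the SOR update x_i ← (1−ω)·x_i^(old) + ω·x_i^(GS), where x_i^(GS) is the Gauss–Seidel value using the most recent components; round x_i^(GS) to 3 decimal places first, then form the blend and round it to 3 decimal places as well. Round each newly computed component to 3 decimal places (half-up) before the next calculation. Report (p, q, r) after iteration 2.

(-1.737, -1.672, 2.563)

Iteration 1:
  p: GS value = (-4 - (-4)·1.000 - (1.6)·1.000) / (9.6) = -0.167;  p ← (1−ω)·1.000 + ω·-0.167 = -0.634
  q: GS value = (-1 - (-1)·-0.634 - (2.9)·1.000) / (5.9) = -0.768;  q ← (1−ω)·1.000 + ω·-0.768 = -1.475
  r: GS value = (11 - (3.5)·-0.634 - (1)·-1.475) / (7.5) = 1.959;  r ← (1−ω)·1.000 + ω·1.959 = 2.343
Iteration 2:
  p: GS value = (-4 - (-4)·-1.475 - (1.6)·2.343) / (9.6) = -1.422;  p ← (1−ω)·-0.634 + ω·-1.422 = -1.737
  q: GS value = (-1 - (-1)·-1.737 - (2.9)·2.343) / (5.9) = -1.616;  q ← (1−ω)·-1.475 + ω·-1.616 = -1.672
  r: GS value = (11 - (3.5)·-1.737 - (1)·-1.672) / (7.5) = 2.500;  r ← (1−ω)·2.343 + ω·2.500 = 2.563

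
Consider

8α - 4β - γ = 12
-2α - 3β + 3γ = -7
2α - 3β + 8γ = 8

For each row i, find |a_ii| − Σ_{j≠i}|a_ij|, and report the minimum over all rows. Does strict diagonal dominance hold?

-2

row 1: |8| − (4+1) = 3
row 2: |-3| − (2+3) = -2
row 3: |8| − (2+3) = 3
minimum over rows = -2 → not strictly diagonally dominant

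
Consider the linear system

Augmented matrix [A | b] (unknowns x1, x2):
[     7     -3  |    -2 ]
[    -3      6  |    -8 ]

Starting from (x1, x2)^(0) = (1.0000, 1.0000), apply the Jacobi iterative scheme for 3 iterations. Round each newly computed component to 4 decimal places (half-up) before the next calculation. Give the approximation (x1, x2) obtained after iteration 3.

Iteration 1:
  x1 = (-2 - (-3)·1.0000) / (7) = 0.1429
  x2 = (-8 - (-3)·1.0000) / (6) = -0.8333
Iteration 2:
  x1 = (-2 - (-3)·-0.8333) / (7) = -0.6428
  x2 = (-8 - (-3)·0.1429) / (6) = -1.2619
Iteration 3:
  x1 = (-2 - (-3)·-1.2619) / (7) = -0.8265
  x2 = (-8 - (-3)·-0.6428) / (6) = -1.6547

(-0.8265, -1.6547)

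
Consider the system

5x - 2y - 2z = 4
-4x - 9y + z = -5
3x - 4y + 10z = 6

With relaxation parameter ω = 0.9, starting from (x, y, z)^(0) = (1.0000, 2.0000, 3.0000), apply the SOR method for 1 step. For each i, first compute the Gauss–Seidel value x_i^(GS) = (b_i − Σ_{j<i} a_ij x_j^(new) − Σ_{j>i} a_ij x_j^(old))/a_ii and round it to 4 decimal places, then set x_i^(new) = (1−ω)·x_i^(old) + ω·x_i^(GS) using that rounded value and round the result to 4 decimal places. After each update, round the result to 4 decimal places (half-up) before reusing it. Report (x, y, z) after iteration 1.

Iteration 1:
  x: GS value = (4 - (-2)·2.0000 - (-2)·3.0000) / (5) = 2.8000;  x ← (1−ω)·1.0000 + ω·2.8000 = 2.6200
  y: GS value = (-5 - (-4)·2.6200 - (1)·3.0000) / (-9) = -0.2756;  y ← (1−ω)·2.0000 + ω·-0.2756 = -0.0480
  z: GS value = (6 - (3)·2.6200 - (-4)·-0.0480) / (10) = -0.2052;  z ← (1−ω)·3.0000 + ω·-0.2052 = 0.1153

(2.6200, -0.0480, 0.1153)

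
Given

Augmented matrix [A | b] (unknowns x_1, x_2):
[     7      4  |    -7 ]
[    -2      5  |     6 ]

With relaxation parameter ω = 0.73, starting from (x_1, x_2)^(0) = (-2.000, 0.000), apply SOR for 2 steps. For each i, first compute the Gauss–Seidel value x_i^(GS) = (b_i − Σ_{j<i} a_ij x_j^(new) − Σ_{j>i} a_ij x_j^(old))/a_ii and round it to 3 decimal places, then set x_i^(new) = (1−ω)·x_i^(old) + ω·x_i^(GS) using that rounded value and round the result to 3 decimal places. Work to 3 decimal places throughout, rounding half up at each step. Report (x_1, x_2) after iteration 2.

Iteration 1:
  x_1: GS value = (-7 - (4)·0.000) / (7) = -1.000;  x_1 ← (1−ω)·-2.000 + ω·-1.000 = -1.270
  x_2: GS value = (6 - (-2)·-1.270) / (5) = 0.692;  x_2 ← (1−ω)·0.000 + ω·0.692 = 0.505
Iteration 2:
  x_1: GS value = (-7 - (4)·0.505) / (7) = -1.289;  x_1 ← (1−ω)·-1.270 + ω·-1.289 = -1.284
  x_2: GS value = (6 - (-2)·-1.284) / (5) = 0.686;  x_2 ← (1−ω)·0.505 + ω·0.686 = 0.637

(-1.284, 0.637)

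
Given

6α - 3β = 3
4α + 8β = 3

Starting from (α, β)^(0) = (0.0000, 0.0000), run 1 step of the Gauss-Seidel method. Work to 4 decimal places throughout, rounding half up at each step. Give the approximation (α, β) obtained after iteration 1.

(0.5000, 0.1250)

Iteration 1:
  α = (3 - (-3)·0.0000) / (6) = 0.5000
  β = (3 - (4)·0.5000) / (8) = 0.1250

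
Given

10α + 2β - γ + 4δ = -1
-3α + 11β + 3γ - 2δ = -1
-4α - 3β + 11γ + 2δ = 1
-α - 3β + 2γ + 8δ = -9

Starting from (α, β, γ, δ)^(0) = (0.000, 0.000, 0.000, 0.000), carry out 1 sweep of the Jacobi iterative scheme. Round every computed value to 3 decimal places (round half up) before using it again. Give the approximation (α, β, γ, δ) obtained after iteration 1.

Iteration 1:
  α = (-1 - (2)·0.000 - (-1)·0.000 - (4)·0.000) / (10) = -0.100
  β = (-1 - (-3)·0.000 - (3)·0.000 - (-2)·0.000) / (11) = -0.091
  γ = (1 - (-4)·0.000 - (-3)·0.000 - (2)·0.000) / (11) = 0.091
  δ = (-9 - (-1)·0.000 - (-3)·0.000 - (2)·0.000) / (8) = -1.125

(-0.100, -0.091, 0.091, -1.125)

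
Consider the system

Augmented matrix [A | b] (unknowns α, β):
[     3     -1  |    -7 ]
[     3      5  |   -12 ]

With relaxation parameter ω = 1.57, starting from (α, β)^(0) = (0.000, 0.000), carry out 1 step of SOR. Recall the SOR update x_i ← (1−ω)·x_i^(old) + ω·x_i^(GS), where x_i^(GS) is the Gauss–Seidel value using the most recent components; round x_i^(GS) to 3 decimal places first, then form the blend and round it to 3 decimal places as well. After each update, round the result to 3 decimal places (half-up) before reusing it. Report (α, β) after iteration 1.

(-3.663, -0.317)

Iteration 1:
  α: GS value = (-7 - (-1)·0.000) / (3) = -2.333;  α ← (1−ω)·0.000 + ω·-2.333 = -3.663
  β: GS value = (-12 - (3)·-3.663) / (5) = -0.202;  β ← (1−ω)·0.000 + ω·-0.202 = -0.317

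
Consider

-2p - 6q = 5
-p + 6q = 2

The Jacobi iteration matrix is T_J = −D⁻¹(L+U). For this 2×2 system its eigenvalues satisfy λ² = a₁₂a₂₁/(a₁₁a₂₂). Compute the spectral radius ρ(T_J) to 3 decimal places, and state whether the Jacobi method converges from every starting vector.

0.707

a₁₂a₂₁/(a₁₁a₂₂) = (-6)·(-1) / ((-2)·(6)) = -0.500000
ρ = √|-0.500000| = √0.500000 = 0.707
ρ < 1, so Jacobi converges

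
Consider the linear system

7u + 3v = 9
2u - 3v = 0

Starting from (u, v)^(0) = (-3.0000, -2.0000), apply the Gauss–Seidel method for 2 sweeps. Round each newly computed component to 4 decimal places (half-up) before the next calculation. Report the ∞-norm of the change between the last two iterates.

Iteration 1:
  u = (9 - (3)·-2.0000) / (7) = 2.1429
  v = (0 - (2)·2.1429) / (-3) = 1.4286
Iteration 2:
  u = (9 - (3)·1.4286) / (7) = 0.6735
  v = (0 - (2)·0.6735) / (-3) = 0.4490
Change: (-1.4694, -0.9796) → max |·| = 1.4694

1.4694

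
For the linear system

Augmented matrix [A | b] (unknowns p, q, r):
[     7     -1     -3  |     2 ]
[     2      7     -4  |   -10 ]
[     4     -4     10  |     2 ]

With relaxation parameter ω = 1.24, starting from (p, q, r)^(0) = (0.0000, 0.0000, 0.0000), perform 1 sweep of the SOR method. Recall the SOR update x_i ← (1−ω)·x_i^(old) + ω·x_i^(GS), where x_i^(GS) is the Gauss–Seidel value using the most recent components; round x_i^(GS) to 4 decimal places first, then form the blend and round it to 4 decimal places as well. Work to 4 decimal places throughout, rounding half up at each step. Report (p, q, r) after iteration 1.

(0.3543, -1.8970, -0.8686)

Iteration 1:
  p: GS value = (2 - (-1)·0.0000 - (-3)·0.0000) / (7) = 0.2857;  p ← (1−ω)·0.0000 + ω·0.2857 = 0.3543
  q: GS value = (-10 - (2)·0.3543 - (-4)·0.0000) / (7) = -1.5298;  q ← (1−ω)·0.0000 + ω·-1.5298 = -1.8970
  r: GS value = (2 - (4)·0.3543 - (-4)·-1.8970) / (10) = -0.7005;  r ← (1−ω)·0.0000 + ω·-0.7005 = -0.8686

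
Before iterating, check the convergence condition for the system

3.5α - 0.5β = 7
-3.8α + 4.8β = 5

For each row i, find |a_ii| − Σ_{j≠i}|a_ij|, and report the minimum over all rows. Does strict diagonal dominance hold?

1

row 1: |3.5| − (0.5) = 3
row 2: |4.8| − (3.8) = 1
minimum over rows = 1 → strictly diagonally dominant (convergence guaranteed)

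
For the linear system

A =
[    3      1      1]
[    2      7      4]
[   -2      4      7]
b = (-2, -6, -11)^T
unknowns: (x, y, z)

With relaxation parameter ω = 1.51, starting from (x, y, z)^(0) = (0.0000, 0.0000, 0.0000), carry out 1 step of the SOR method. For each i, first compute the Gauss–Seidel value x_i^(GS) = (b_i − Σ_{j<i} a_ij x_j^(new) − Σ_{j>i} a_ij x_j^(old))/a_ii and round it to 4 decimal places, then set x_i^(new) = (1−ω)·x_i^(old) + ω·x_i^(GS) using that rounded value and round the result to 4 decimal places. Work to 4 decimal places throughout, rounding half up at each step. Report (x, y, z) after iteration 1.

(-1.0067, -0.8599, -2.0652)

Iteration 1:
  x: GS value = (-2 - (1)·0.0000 - (1)·0.0000) / (3) = -0.6667;  x ← (1−ω)·0.0000 + ω·-0.6667 = -1.0067
  y: GS value = (-6 - (2)·-1.0067 - (4)·0.0000) / (7) = -0.5695;  y ← (1−ω)·0.0000 + ω·-0.5695 = -0.8599
  z: GS value = (-11 - (-2)·-1.0067 - (4)·-0.8599) / (7) = -1.3677;  z ← (1−ω)·0.0000 + ω·-1.3677 = -2.0652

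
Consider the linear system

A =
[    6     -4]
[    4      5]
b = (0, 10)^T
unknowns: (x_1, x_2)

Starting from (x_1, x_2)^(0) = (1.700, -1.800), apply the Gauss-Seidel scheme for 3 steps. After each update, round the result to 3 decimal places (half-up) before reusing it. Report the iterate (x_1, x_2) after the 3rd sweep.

Iteration 1:
  x_1 = (0 - (-4)·-1.800) / (6) = -1.200
  x_2 = (10 - (4)·-1.200) / (5) = 2.960
Iteration 2:
  x_1 = (0 - (-4)·2.960) / (6) = 1.973
  x_2 = (10 - (4)·1.973) / (5) = 0.422
Iteration 3:
  x_1 = (0 - (-4)·0.422) / (6) = 0.281
  x_2 = (10 - (4)·0.281) / (5) = 1.775

(0.281, 1.775)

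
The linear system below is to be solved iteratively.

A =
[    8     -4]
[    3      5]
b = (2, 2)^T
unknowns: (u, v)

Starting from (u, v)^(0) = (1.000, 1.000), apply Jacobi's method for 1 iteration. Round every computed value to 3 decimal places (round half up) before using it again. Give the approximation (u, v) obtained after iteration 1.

(0.750, -0.200)

Iteration 1:
  u = (2 - (-4)·1.000) / (8) = 0.750
  v = (2 - (3)·1.000) / (5) = -0.200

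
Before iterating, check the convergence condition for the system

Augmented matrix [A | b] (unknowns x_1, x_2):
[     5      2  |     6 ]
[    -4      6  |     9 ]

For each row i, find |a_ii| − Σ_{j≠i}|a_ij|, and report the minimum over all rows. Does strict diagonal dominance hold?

row 1: |5| − (2) = 3
row 2: |6| − (4) = 2
minimum over rows = 2 → strictly diagonally dominant (convergence guaranteed)

2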